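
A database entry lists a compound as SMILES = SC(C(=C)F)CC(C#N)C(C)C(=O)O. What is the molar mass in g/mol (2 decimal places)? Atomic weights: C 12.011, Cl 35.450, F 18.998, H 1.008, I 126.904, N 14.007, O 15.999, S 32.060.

217.26 g/mol

First, the molecular formula is C9H12FNO2S (counting implicit H from valence).
  C: 9 × 12.011 = 108.099
  F: 1 × 18.998 = 18.998
  H: 12 × 1.008 = 12.096
  N: 1 × 14.007 = 14.007
  O: 2 × 15.999 = 31.998
  S: 1 × 32.060 = 32.060
Sum: 9×12.011 + 1×18.998 + 12×1.008 + 1×14.007 + 2×15.999 + 1×32.060 = 217.258 → 217.26 g/mol.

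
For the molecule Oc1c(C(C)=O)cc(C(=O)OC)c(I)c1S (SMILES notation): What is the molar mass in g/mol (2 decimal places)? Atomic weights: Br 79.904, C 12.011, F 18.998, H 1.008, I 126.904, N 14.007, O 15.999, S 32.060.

352.14 g/mol

First, the molecular formula is C10H9IO4S (counting implicit H from valence).
  C: 10 × 12.011 = 120.110
  H: 9 × 1.008 = 9.072
  I: 1 × 126.904 = 126.904
  O: 4 × 15.999 = 63.996
  S: 1 × 32.060 = 32.060
Sum: 10×12.011 + 9×1.008 + 1×126.904 + 4×15.999 + 1×32.060 = 352.142 → 352.14 g/mol.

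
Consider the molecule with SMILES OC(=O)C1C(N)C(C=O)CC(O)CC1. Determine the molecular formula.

Walk through each heavy atom and fill implicit hydrogens from standard valence (C 4, N 3, O 2, S 2, halogen 1):
  atom 1: O, bond orders sum to 1 (valence 2) → 1 H
  atom 2: C, bond orders sum to 4 (valence 4) → 0 H
  atom 3: O, bond orders sum to 2 (valence 2) → 0 H
  atom 4: C, bond orders sum to 3 (valence 4) → 1 H
  atom 5: C, bond orders sum to 3 (valence 4) → 1 H
  atom 6: N, bond orders sum to 1 (valence 3) → 2 H
  atom 7: C, bond orders sum to 3 (valence 4) → 1 H
  atom 8: C, bond orders sum to 3 (valence 4) → 1 H
  atom 9: O, bond orders sum to 2 (valence 2) → 0 H
  atom 10: C, bond orders sum to 2 (valence 4) → 2 H
  atom 11: C, bond orders sum to 3 (valence 4) → 1 H
  atom 12: O, bond orders sum to 1 (valence 2) → 1 H
  atom 13: C, bond orders sum to 2 (valence 4) → 2 H
  atom 14: C, bond orders sum to 2 (valence 4) → 2 H
Totals → C:9, H:15, N:1, O:4.

C9H15NO4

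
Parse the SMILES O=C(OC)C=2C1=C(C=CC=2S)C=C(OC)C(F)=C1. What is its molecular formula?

C13H11FO3S

Walk through each heavy atom and fill implicit hydrogens from standard valence (C 4, N 3, O 2, S 2, halogen 1):
  atom 1: O, bond orders sum to 2 (valence 2) → 0 H
  atom 2: C, bond orders sum to 4 (valence 4) → 0 H
  atom 3: O, bond orders sum to 2 (valence 2) → 0 H
  atom 4: C, bond orders sum to 1 (valence 4) → 3 H
  atom 5: C, bond orders sum to 4 (valence 4) → 0 H
  atom 6: C, bond orders sum to 4 (valence 4) → 0 H
  atom 7: C, bond orders sum to 4 (valence 4) → 0 H
  atom 8: C, bond orders sum to 3 (valence 4) → 1 H
  atom 9: C, bond orders sum to 3 (valence 4) → 1 H
  atom 10: C, bond orders sum to 4 (valence 4) → 0 H
  atom 11: S, bond orders sum to 1 (valence 2) → 1 H
  atom 12: C, bond orders sum to 3 (valence 4) → 1 H
  atom 13: C, bond orders sum to 4 (valence 4) → 0 H
  atom 14: O, bond orders sum to 2 (valence 2) → 0 H
  atom 15: C, bond orders sum to 1 (valence 4) → 3 H
  atom 16: C, bond orders sum to 4 (valence 4) → 0 H
  atom 17: F (halogen, monovalent) → 0 H
  atom 18: C, bond orders sum to 3 (valence 4) → 1 H
Totals → C:13, H:11, F:1, O:3, S:1.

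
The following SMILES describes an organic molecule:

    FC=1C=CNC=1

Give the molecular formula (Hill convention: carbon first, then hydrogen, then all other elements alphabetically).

C4H4FN

Walk through each heavy atom and fill implicit hydrogens from standard valence (C 4, N 3, O 2, S 2, halogen 1):
  atom 1: F (halogen, monovalent) → 0 H
  atom 2: C, bond orders sum to 4 (valence 4) → 0 H
  atom 3: C, bond orders sum to 3 (valence 4) → 1 H
  atom 4: C, bond orders sum to 3 (valence 4) → 1 H
  atom 5: N, bond orders sum to 2 (valence 3) → 1 H
  atom 6: C, bond orders sum to 3 (valence 4) → 1 H
Totals → C:4, H:4, F:1, N:1.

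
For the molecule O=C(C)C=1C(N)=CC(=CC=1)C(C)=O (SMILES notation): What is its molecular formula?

Walk through each heavy atom and fill implicit hydrogens from standard valence (C 4, N 3, O 2, S 2, halogen 1):
  atom 1: O, bond orders sum to 2 (valence 2) → 0 H
  atom 2: C, bond orders sum to 4 (valence 4) → 0 H
  atom 3: C, bond orders sum to 1 (valence 4) → 3 H
  atom 4: C, bond orders sum to 4 (valence 4) → 0 H
  atom 5: C, bond orders sum to 4 (valence 4) → 0 H
  atom 6: N, bond orders sum to 1 (valence 3) → 2 H
  atom 7: C, bond orders sum to 3 (valence 4) → 1 H
  atom 8: C, bond orders sum to 4 (valence 4) → 0 H
  atom 9: C, bond orders sum to 3 (valence 4) → 1 H
  atom 10: C, bond orders sum to 3 (valence 4) → 1 H
  atom 11: C, bond orders sum to 4 (valence 4) → 0 H
  atom 12: C, bond orders sum to 1 (valence 4) → 3 H
  atom 13: O, bond orders sum to 2 (valence 2) → 0 H
Totals → C:10, H:11, N:1, O:2.
In Hill order: C10H11NO2.

C10H11NO2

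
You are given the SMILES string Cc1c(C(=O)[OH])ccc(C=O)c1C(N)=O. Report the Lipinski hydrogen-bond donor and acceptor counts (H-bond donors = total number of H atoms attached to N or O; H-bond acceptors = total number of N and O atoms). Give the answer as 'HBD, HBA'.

Donors: find every N or O and count the H atoms it carries.
  atom 5 (O): bond orders sum to 2 → 0 H
  atom 6 (O): bond orders sum to 1 → 1 H
  atom 11 (O): bond orders sum to 2 → 0 H
  atom 14 (N): bond orders sum to 1 → 2 H
  atom 15 (O): bond orders sum to 2 → 0 H
Lipinski HBD = 3.
Acceptors: N atoms = 1, O atoms = 4 → HBA = 5.

3, 5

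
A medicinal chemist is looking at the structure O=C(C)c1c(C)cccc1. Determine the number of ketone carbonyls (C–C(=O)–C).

1

The ketone motif appears at heavy-atom position 2 in the SMILES.
Ketone count: 1.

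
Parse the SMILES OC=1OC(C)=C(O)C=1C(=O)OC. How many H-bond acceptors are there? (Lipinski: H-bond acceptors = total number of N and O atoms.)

5

N atoms: 0; O atoms: 5.
Lipinski HBA = 0 + 5 = 5.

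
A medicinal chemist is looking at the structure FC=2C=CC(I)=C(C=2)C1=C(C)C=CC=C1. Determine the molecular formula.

C13H10FI

Walk through each heavy atom and fill implicit hydrogens from standard valence (C 4, N 3, O 2, S 2, halogen 1):
  atom 1: F (halogen, monovalent) → 0 H
  atom 2: C, bond orders sum to 4 (valence 4) → 0 H
  atom 3: C, bond orders sum to 3 (valence 4) → 1 H
  atom 4: C, bond orders sum to 3 (valence 4) → 1 H
  atom 5: C, bond orders sum to 4 (valence 4) → 0 H
  atom 6: I (halogen, monovalent) → 0 H
  atom 7: C, bond orders sum to 4 (valence 4) → 0 H
  atom 8: C, bond orders sum to 3 (valence 4) → 1 H
  atom 9: C, bond orders sum to 4 (valence 4) → 0 H
  atom 10: C, bond orders sum to 4 (valence 4) → 0 H
  atom 11: C, bond orders sum to 1 (valence 4) → 3 H
  atom 12: C, bond orders sum to 3 (valence 4) → 1 H
  atom 13: C, bond orders sum to 3 (valence 4) → 1 H
  atom 14: C, bond orders sum to 3 (valence 4) → 1 H
  atom 15: C, bond orders sum to 3 (valence 4) → 1 H
Totals → C:13, H:10, F:1, I:1.
In Hill order: C13H10FI.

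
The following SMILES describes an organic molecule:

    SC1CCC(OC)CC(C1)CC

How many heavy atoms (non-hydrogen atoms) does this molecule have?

12

Every atom symbol written in the SMILES (organic subset) is one heavy atom; implicit H are not written.
Heavy atoms by element → C:10, O:1, S:1.
Total: 12.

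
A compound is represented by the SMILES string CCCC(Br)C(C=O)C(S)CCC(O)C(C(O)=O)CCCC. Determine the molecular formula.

Walk through each heavy atom and fill implicit hydrogens from standard valence (C 4, N 3, O 2, S 2, halogen 1):
  atom 1: C, bond orders sum to 1 (valence 4) → 3 H
  atom 2: C, bond orders sum to 2 (valence 4) → 2 H
  atom 3: C, bond orders sum to 2 (valence 4) → 2 H
  atom 4: C, bond orders sum to 3 (valence 4) → 1 H
  atom 5: Br (halogen, monovalent) → 0 H
  atom 6: C, bond orders sum to 3 (valence 4) → 1 H
  atom 7: C, bond orders sum to 3 (valence 4) → 1 H
  atom 8: O, bond orders sum to 2 (valence 2) → 0 H
  atom 9: C, bond orders sum to 3 (valence 4) → 1 H
  atom 10: S, bond orders sum to 1 (valence 2) → 1 H
  atom 11: C, bond orders sum to 2 (valence 4) → 2 H
  atom 12: C, bond orders sum to 2 (valence 4) → 2 H
  atom 13: C, bond orders sum to 3 (valence 4) → 1 H
  atom 14: O, bond orders sum to 1 (valence 2) → 1 H
  atom 15: C, bond orders sum to 3 (valence 4) → 1 H
  atom 16: C, bond orders sum to 4 (valence 4) → 0 H
  atom 17: O, bond orders sum to 1 (valence 2) → 1 H
  atom 18: O, bond orders sum to 2 (valence 2) → 0 H
  atom 19: C, bond orders sum to 2 (valence 4) → 2 H
  atom 20: C, bond orders sum to 2 (valence 4) → 2 H
  atom 21: C, bond orders sum to 2 (valence 4) → 2 H
  atom 22: C, bond orders sum to 1 (valence 4) → 3 H
Totals → C:16, H:29, Br:1, O:4, S:1.

C16H29BrO4S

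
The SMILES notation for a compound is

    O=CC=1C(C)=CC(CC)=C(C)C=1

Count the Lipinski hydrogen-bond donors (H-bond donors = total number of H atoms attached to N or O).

0

Donors: find every N or O and count the H atoms it carries.
  atom 1 (O): bond orders sum to 2 → 0 H
Lipinski HBD = 0.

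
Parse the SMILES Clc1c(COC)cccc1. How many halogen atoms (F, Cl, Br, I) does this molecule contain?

Halogen atoms appear at heavy-atom position 1 (1×Cl).
Other groups present: 1 ether.
Halogen count: 1.

1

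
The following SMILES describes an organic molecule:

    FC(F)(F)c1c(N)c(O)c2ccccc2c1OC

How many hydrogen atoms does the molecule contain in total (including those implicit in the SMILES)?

10

Walk through each heavy atom and fill implicit hydrogens from standard valence (C 4, N 3, O 2, S 2, halogen 1); for lowercase aromatic atoms, an aromatic c carries 1 H when it has two neighbours and 0 H with three, and aromatic n carries 0 H:
  atom 1: F (halogen, monovalent) → 0 H
  atom 2: C, bond orders sum to 4 (valence 4) → 0 H
  atom 3: F (halogen, monovalent) → 0 H
  atom 4: F (halogen, monovalent) → 0 H
  atom 5: aromatic c, 3 neighbours → 0 H
  atom 6: aromatic c, 3 neighbours → 0 H
  atom 7: N, bond orders sum to 1 (valence 3) → 2 H
  atom 8: aromatic c, 3 neighbours → 0 H
  atom 9: O, bond orders sum to 1 (valence 2) → 1 H
  atom 10: aromatic c, 3 neighbours → 0 H
  atom 11: aromatic c, 2 neighbours → 1 H
  atom 12: aromatic c, 2 neighbours → 1 H
  atom 13: aromatic c, 2 neighbours → 1 H
  atom 14: aromatic c, 2 neighbours → 1 H
  atom 15: aromatic c, 3 neighbours → 0 H
  atom 16: aromatic c, 3 neighbours → 0 H
  atom 17: O, bond orders sum to 2 (valence 2) → 0 H
  atom 18: C, bond orders sum to 1 (valence 4) → 3 H
Total hydrogens: 10.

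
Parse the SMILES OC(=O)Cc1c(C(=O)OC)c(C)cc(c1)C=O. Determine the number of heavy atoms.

Every atom symbol written in the SMILES (organic subset) is one heavy atom; implicit H are not written.
Heavy atoms by element → C:12, O:5.
Total: 17.

17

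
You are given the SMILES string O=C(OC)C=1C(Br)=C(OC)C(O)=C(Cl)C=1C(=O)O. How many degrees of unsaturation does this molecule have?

Degree of unsaturation = (number of rings) + (number of π bonds).
Ring closures in the SMILES: 1.
π bonds: 5 double bonds (each 1 DoU) → 5 DoU from unsaturation.
Total DoU = 1 + 5 = 6.

6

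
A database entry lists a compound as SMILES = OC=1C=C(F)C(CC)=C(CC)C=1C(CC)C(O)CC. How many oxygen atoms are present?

2

Scan the SMILES for O atoms (remember two-letter symbols like Cl and Br are single atoms).
Oxygen count: 2.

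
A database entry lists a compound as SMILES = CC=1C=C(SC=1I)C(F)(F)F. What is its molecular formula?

Walk through each heavy atom and fill implicit hydrogens from standard valence (C 4, N 3, O 2, S 2, halogen 1):
  atom 1: C, bond orders sum to 1 (valence 4) → 3 H
  atom 2: C, bond orders sum to 4 (valence 4) → 0 H
  atom 3: C, bond orders sum to 3 (valence 4) → 1 H
  atom 4: C, bond orders sum to 4 (valence 4) → 0 H
  atom 5: S, bond orders sum to 2 (valence 2) → 0 H
  atom 6: C, bond orders sum to 4 (valence 4) → 0 H
  atom 7: I (halogen, monovalent) → 0 H
  atom 8: C, bond orders sum to 4 (valence 4) → 0 H
  atom 9: F (halogen, monovalent) → 0 H
  atom 10: F (halogen, monovalent) → 0 H
  atom 11: F (halogen, monovalent) → 0 H
Totals → C:6, H:4, F:3, I:1, S:1.
In Hill order: C6H4F3IS.

C6H4F3IS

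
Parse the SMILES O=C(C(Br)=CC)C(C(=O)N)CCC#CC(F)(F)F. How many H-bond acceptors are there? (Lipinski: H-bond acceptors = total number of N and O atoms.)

N atoms: 1; O atoms: 2.
Lipinski HBA = 1 + 2 = 3.

3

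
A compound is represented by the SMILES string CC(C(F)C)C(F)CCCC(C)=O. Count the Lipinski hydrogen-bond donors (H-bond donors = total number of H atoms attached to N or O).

0

Donors: find every N or O and count the H atoms it carries.
  atom 13 (O): bond orders sum to 2 → 0 H
Lipinski HBD = 0.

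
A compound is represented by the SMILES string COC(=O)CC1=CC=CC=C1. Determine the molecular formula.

C9H10O2

Walk through each heavy atom and fill implicit hydrogens from standard valence (C 4, N 3, O 2, S 2, halogen 1):
  atom 1: C, bond orders sum to 1 (valence 4) → 3 H
  atom 2: O, bond orders sum to 2 (valence 2) → 0 H
  atom 3: C, bond orders sum to 4 (valence 4) → 0 H
  atom 4: O, bond orders sum to 2 (valence 2) → 0 H
  atom 5: C, bond orders sum to 2 (valence 4) → 2 H
  atom 6: C, bond orders sum to 4 (valence 4) → 0 H
  atom 7: C, bond orders sum to 3 (valence 4) → 1 H
  atom 8: C, bond orders sum to 3 (valence 4) → 1 H
  atom 9: C, bond orders sum to 3 (valence 4) → 1 H
  atom 10: C, bond orders sum to 3 (valence 4) → 1 H
  atom 11: C, bond orders sum to 3 (valence 4) → 1 H
Totals → C:9, H:10, O:2.
In Hill order: C9H10O2.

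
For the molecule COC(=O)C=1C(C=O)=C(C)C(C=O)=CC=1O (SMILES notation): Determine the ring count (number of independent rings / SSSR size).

1

In SMILES, each pair of matching ring-closure digits denotes one ring-closing bond; the number of such bonds equals the number of independent rings.
Ring-closure bonds here: 1.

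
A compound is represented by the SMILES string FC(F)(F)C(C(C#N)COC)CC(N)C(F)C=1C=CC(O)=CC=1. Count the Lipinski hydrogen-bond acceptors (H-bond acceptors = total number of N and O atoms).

N atoms: 2; O atoms: 2.
Lipinski HBA = 2 + 2 = 4.

4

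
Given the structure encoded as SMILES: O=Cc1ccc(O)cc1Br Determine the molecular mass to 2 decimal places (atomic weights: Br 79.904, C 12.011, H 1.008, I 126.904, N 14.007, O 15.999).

First, the molecular formula is C7H5BrO2 (counting implicit H from valence).
  Br: 1 × 79.904 = 79.904
  C: 7 × 12.011 = 84.077
  H: 5 × 1.008 = 5.040
  O: 2 × 15.999 = 31.998
Sum: 1×79.904 + 7×12.011 + 5×1.008 + 2×15.999 = 201.019 → 201.02 g/mol.

201.02 g/mol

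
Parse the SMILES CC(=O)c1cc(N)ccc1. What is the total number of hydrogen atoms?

Walk through each heavy atom and fill implicit hydrogens from standard valence (C 4, N 3, O 2, S 2, halogen 1); for lowercase aromatic atoms, an aromatic c carries 1 H when it has two neighbours and 0 H with three, and aromatic n carries 0 H:
  atom 1: C, bond orders sum to 1 (valence 4) → 3 H
  atom 2: C, bond orders sum to 4 (valence 4) → 0 H
  atom 3: O, bond orders sum to 2 (valence 2) → 0 H
  atom 4: aromatic c, 3 neighbours → 0 H
  atom 5: aromatic c, 2 neighbours → 1 H
  atom 6: aromatic c, 3 neighbours → 0 H
  atom 7: N, bond orders sum to 1 (valence 3) → 2 H
  atom 8: aromatic c, 2 neighbours → 1 H
  atom 9: aromatic c, 2 neighbours → 1 H
  atom 10: aromatic c, 2 neighbours → 1 H
Total hydrogens: 9.

9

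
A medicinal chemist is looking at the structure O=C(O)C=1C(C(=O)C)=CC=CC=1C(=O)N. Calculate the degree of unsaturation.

Molecular formula: C10H9NO4.
DoU = (2C + 2 + N − H − X) / 2, where X is the halogen count and O/S are ignored.
    = (2·10 + 2 + 1 − 9 − 0) / 2 = 14 / 2 = 7.

7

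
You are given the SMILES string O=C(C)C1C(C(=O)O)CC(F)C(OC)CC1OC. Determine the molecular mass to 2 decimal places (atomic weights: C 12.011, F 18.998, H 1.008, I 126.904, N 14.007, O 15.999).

First, the molecular formula is C12H19FO5 (counting implicit H from valence).
  C: 12 × 12.011 = 144.132
  F: 1 × 18.998 = 18.998
  H: 19 × 1.008 = 19.152
  O: 5 × 15.999 = 79.995
Sum: 12×12.011 + 1×18.998 + 19×1.008 + 5×15.999 = 262.277 → 262.28 g/mol.

262.28 g/mol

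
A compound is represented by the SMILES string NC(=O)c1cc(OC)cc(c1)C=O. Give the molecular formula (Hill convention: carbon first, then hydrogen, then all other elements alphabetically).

C9H9NO3

Walk through each heavy atom and fill implicit hydrogens from standard valence (C 4, N 3, O 2, S 2, halogen 1); for lowercase aromatic atoms, an aromatic c carries 1 H when it has two neighbours and 0 H with three, and aromatic n carries 0 H:
  atom 1: N, bond orders sum to 1 (valence 3) → 2 H
  atom 2: C, bond orders sum to 4 (valence 4) → 0 H
  atom 3: O, bond orders sum to 2 (valence 2) → 0 H
  atom 4: aromatic c, 3 neighbours → 0 H
  atom 5: aromatic c, 2 neighbours → 1 H
  atom 6: aromatic c, 3 neighbours → 0 H
  atom 7: O, bond orders sum to 2 (valence 2) → 0 H
  atom 8: C, bond orders sum to 1 (valence 4) → 3 H
  atom 9: aromatic c, 2 neighbours → 1 H
  atom 10: aromatic c, 3 neighbours → 0 H
  atom 11: aromatic c, 2 neighbours → 1 H
  atom 12: C, bond orders sum to 3 (valence 4) → 1 H
  atom 13: O, bond orders sum to 2 (valence 2) → 0 H
Totals → C:9, H:9, N:1, O:3.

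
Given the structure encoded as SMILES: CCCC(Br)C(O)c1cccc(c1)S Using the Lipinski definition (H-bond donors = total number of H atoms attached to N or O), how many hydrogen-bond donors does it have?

Donors: find every N or O and count the H atoms it carries.
  atom 7 (O): bond orders sum to 1 → 1 H
Lipinski HBD = 1.

1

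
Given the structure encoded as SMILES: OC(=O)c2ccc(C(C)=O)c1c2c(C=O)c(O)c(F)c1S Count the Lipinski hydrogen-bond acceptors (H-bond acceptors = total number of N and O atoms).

N atoms: 0; O atoms: 5.
Lipinski HBA = 0 + 5 = 5.

5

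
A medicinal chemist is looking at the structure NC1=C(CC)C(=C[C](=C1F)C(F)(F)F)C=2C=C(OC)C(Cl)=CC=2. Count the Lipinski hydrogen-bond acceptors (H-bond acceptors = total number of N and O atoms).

N atoms: 1; O atoms: 1.
Lipinski HBA = 1 + 1 = 2.

2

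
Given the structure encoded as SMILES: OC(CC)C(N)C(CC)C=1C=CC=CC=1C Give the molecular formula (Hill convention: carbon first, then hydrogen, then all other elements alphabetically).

C14H23NO

Walk through each heavy atom and fill implicit hydrogens from standard valence (C 4, N 3, O 2, S 2, halogen 1):
  atom 1: O, bond orders sum to 1 (valence 2) → 1 H
  atom 2: C, bond orders sum to 3 (valence 4) → 1 H
  atom 3: C, bond orders sum to 2 (valence 4) → 2 H
  atom 4: C, bond orders sum to 1 (valence 4) → 3 H
  atom 5: C, bond orders sum to 3 (valence 4) → 1 H
  atom 6: N, bond orders sum to 1 (valence 3) → 2 H
  atom 7: C, bond orders sum to 3 (valence 4) → 1 H
  atom 8: C, bond orders sum to 2 (valence 4) → 2 H
  atom 9: C, bond orders sum to 1 (valence 4) → 3 H
  atom 10: C, bond orders sum to 4 (valence 4) → 0 H
  atom 11: C, bond orders sum to 3 (valence 4) → 1 H
  atom 12: C, bond orders sum to 3 (valence 4) → 1 H
  atom 13: C, bond orders sum to 3 (valence 4) → 1 H
  atom 14: C, bond orders sum to 3 (valence 4) → 1 H
  atom 15: C, bond orders sum to 4 (valence 4) → 0 H
  atom 16: C, bond orders sum to 1 (valence 4) → 3 H
Totals → C:14, H:23, N:1, O:1.
In Hill order: C14H23NO.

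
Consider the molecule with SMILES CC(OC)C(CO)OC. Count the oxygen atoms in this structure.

Scan the SMILES for O atoms (remember two-letter symbols like Cl and Br are single atoms).
Oxygen count: 3.

3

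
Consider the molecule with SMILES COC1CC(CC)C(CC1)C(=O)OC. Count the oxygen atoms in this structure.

Scan the SMILES for O atoms (remember two-letter symbols like Cl and Br are single atoms).
Oxygen count: 3.

3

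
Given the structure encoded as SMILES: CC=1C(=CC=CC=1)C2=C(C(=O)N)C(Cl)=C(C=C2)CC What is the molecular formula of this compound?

C16H16ClNO

Walk through each heavy atom and fill implicit hydrogens from standard valence (C 4, N 3, O 2, S 2, halogen 1):
  atom 1: C, bond orders sum to 1 (valence 4) → 3 H
  atom 2: C, bond orders sum to 4 (valence 4) → 0 H
  atom 3: C, bond orders sum to 4 (valence 4) → 0 H
  atom 4: C, bond orders sum to 3 (valence 4) → 1 H
  atom 5: C, bond orders sum to 3 (valence 4) → 1 H
  atom 6: C, bond orders sum to 3 (valence 4) → 1 H
  atom 7: C, bond orders sum to 3 (valence 4) → 1 H
  atom 8: C, bond orders sum to 4 (valence 4) → 0 H
  atom 9: C, bond orders sum to 4 (valence 4) → 0 H
  atom 10: C, bond orders sum to 4 (valence 4) → 0 H
  atom 11: O, bond orders sum to 2 (valence 2) → 0 H
  atom 12: N, bond orders sum to 1 (valence 3) → 2 H
  atom 13: C, bond orders sum to 4 (valence 4) → 0 H
  atom 14: Cl (halogen, monovalent) → 0 H
  atom 15: C, bond orders sum to 4 (valence 4) → 0 H
  atom 16: C, bond orders sum to 3 (valence 4) → 1 H
  atom 17: C, bond orders sum to 3 (valence 4) → 1 H
  atom 18: C, bond orders sum to 2 (valence 4) → 2 H
  atom 19: C, bond orders sum to 1 (valence 4) → 3 H
Totals → C:16, H:16, Cl:1, N:1, O:1.
In Hill order: C16H16ClNO.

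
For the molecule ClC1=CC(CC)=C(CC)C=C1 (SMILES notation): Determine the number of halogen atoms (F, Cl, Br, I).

1

Halogen atoms appear at heavy-atom position 1 (1×Cl).
Halogen count: 1.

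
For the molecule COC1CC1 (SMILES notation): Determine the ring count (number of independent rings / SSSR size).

In SMILES, each pair of matching ring-closure digits denotes one ring-closing bond; the number of such bonds equals the number of independent rings.
Ring-closure bonds here: 1.

1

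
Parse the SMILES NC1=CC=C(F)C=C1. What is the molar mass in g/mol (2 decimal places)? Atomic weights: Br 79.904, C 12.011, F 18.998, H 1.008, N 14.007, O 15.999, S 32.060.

111.12 g/mol

First, the molecular formula is C6H6FN (counting implicit H from valence).
  C: 6 × 12.011 = 72.066
  F: 1 × 18.998 = 18.998
  H: 6 × 1.008 = 6.048
  N: 1 × 14.007 = 14.007
Sum: 6×12.011 + 1×18.998 + 6×1.008 + 1×14.007 = 111.119 → 111.12 g/mol.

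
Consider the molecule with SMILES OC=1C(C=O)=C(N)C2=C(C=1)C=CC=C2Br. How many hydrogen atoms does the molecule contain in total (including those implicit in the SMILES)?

8

Walk through each heavy atom and fill implicit hydrogens from standard valence (C 4, N 3, O 2, S 2, halogen 1):
  atom 1: O, bond orders sum to 1 (valence 2) → 1 H
  atom 2: C, bond orders sum to 4 (valence 4) → 0 H
  atom 3: C, bond orders sum to 4 (valence 4) → 0 H
  atom 4: C, bond orders sum to 3 (valence 4) → 1 H
  atom 5: O, bond orders sum to 2 (valence 2) → 0 H
  atom 6: C, bond orders sum to 4 (valence 4) → 0 H
  atom 7: N, bond orders sum to 1 (valence 3) → 2 H
  atom 8: C, bond orders sum to 4 (valence 4) → 0 H
  atom 9: C, bond orders sum to 4 (valence 4) → 0 H
  atom 10: C, bond orders sum to 3 (valence 4) → 1 H
  atom 11: C, bond orders sum to 3 (valence 4) → 1 H
  atom 12: C, bond orders sum to 3 (valence 4) → 1 H
  atom 13: C, bond orders sum to 3 (valence 4) → 1 H
  atom 14: C, bond orders sum to 4 (valence 4) → 0 H
  atom 15: Br (halogen, monovalent) → 0 H
Total hydrogens: 8.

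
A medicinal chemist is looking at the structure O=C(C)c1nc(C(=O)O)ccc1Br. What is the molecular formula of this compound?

Walk through each heavy atom and fill implicit hydrogens from standard valence (C 4, N 3, O 2, S 2, halogen 1); for lowercase aromatic atoms, an aromatic c carries 1 H when it has two neighbours and 0 H with three, and aromatic n carries 0 H:
  atom 1: O, bond orders sum to 2 (valence 2) → 0 H
  atom 2: C, bond orders sum to 4 (valence 4) → 0 H
  atom 3: C, bond orders sum to 1 (valence 4) → 3 H
  atom 4: aromatic c, 3 neighbours → 0 H
  atom 5: aromatic n, 2 neighbours → 0 H
  atom 6: aromatic c, 3 neighbours → 0 H
  atom 7: C, bond orders sum to 4 (valence 4) → 0 H
  atom 8: O, bond orders sum to 2 (valence 2) → 0 H
  atom 9: O, bond orders sum to 1 (valence 2) → 1 H
  atom 10: aromatic c, 2 neighbours → 1 H
  atom 11: aromatic c, 2 neighbours → 1 H
  atom 12: aromatic c, 3 neighbours → 0 H
  atom 13: Br (halogen, monovalent) → 0 H
Totals → C:8, H:6, Br:1, N:1, O:3.
In Hill order: C8H6BrNO3.

C8H6BrNO3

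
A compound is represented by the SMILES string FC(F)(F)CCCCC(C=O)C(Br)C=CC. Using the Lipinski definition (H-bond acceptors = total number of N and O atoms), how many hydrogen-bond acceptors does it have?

N atoms: 0; O atoms: 1.
Lipinski HBA = 0 + 1 = 1.

1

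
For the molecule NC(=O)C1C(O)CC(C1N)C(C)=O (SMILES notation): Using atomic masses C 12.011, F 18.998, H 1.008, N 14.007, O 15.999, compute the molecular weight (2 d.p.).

186.21 g/mol

First, the molecular formula is C8H14N2O3 (counting implicit H from valence).
  C: 8 × 12.011 = 96.088
  H: 14 × 1.008 = 14.112
  N: 2 × 14.007 = 28.014
  O: 3 × 15.999 = 47.997
Sum: 8×12.011 + 14×1.008 + 2×14.007 + 3×15.999 = 186.211 → 186.21 g/mol.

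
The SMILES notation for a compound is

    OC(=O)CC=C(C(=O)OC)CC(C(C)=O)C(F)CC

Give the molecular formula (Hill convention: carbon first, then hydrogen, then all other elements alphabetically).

C13H19FO5

Walk through each heavy atom and fill implicit hydrogens from standard valence (C 4, N 3, O 2, S 2, halogen 1):
  atom 1: O, bond orders sum to 1 (valence 2) → 1 H
  atom 2: C, bond orders sum to 4 (valence 4) → 0 H
  atom 3: O, bond orders sum to 2 (valence 2) → 0 H
  atom 4: C, bond orders sum to 2 (valence 4) → 2 H
  atom 5: C, bond orders sum to 3 (valence 4) → 1 H
  atom 6: C, bond orders sum to 4 (valence 4) → 0 H
  atom 7: C, bond orders sum to 4 (valence 4) → 0 H
  atom 8: O, bond orders sum to 2 (valence 2) → 0 H
  atom 9: O, bond orders sum to 2 (valence 2) → 0 H
  atom 10: C, bond orders sum to 1 (valence 4) → 3 H
  atom 11: C, bond orders sum to 2 (valence 4) → 2 H
  atom 12: C, bond orders sum to 3 (valence 4) → 1 H
  atom 13: C, bond orders sum to 4 (valence 4) → 0 H
  atom 14: C, bond orders sum to 1 (valence 4) → 3 H
  atom 15: O, bond orders sum to 2 (valence 2) → 0 H
  atom 16: C, bond orders sum to 3 (valence 4) → 1 H
  atom 17: F (halogen, monovalent) → 0 H
  atom 18: C, bond orders sum to 2 (valence 4) → 2 H
  atom 19: C, bond orders sum to 1 (valence 4) → 3 H
Totals → C:13, H:19, F:1, O:5.
In Hill order: C13H19FO5.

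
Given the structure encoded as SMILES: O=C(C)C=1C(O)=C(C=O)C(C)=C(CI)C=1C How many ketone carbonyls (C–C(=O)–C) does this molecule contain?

1

The ketone motif appears at heavy-atom position 2 in the SMILES.
Other groups present: 1 aldehyde, 1 hydroxyl.
Ketone count: 1.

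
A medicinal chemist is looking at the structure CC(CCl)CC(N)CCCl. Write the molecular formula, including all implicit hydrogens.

Walk through each heavy atom and fill implicit hydrogens from standard valence (C 4, N 3, O 2, S 2, halogen 1):
  atom 1: C, bond orders sum to 1 (valence 4) → 3 H
  atom 2: C, bond orders sum to 3 (valence 4) → 1 H
  atom 3: C, bond orders sum to 2 (valence 4) → 2 H
  atom 4: Cl (halogen, monovalent) → 0 H
  atom 5: C, bond orders sum to 2 (valence 4) → 2 H
  atom 6: C, bond orders sum to 3 (valence 4) → 1 H
  atom 7: N, bond orders sum to 1 (valence 3) → 2 H
  atom 8: C, bond orders sum to 2 (valence 4) → 2 H
  atom 9: C, bond orders sum to 2 (valence 4) → 2 H
  atom 10: Cl (halogen, monovalent) → 0 H
Totals → C:7, H:15, Cl:2, N:1.

C7H15Cl2N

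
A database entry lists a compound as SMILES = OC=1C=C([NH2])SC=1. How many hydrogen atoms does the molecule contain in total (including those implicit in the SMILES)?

5

Walk through each heavy atom and fill implicit hydrogens from standard valence (C 4, N 3, O 2, S 2, halogen 1):
  atom 1: O, bond orders sum to 1 (valence 2) → 1 H
  atom 2: C, bond orders sum to 4 (valence 4) → 0 H
  atom 3: C, bond orders sum to 3 (valence 4) → 1 H
  atom 4: C, bond orders sum to 4 (valence 4) → 0 H
  atom 5: N with explicit H count 2
  atom 6: S, bond orders sum to 2 (valence 2) → 0 H
  atom 7: C, bond orders sum to 3 (valence 4) → 1 H
Total hydrogens: 5.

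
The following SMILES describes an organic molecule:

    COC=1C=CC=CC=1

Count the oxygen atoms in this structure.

1

Scan the SMILES for O atoms (remember two-letter symbols like Cl and Br are single atoms).
Oxygen count: 1.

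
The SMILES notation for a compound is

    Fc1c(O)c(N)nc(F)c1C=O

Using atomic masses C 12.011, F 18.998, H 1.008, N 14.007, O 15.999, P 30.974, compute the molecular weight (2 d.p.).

First, the molecular formula is C6H4F2N2O2 (counting implicit H from valence).
  C: 6 × 12.011 = 72.066
  F: 2 × 18.998 = 37.996
  H: 4 × 1.008 = 4.032
  N: 2 × 14.007 = 28.014
  O: 2 × 15.999 = 31.998
Sum: 6×12.011 + 2×18.998 + 4×1.008 + 2×14.007 + 2×15.999 = 174.106 → 174.11 g/mol.

174.11 g/mol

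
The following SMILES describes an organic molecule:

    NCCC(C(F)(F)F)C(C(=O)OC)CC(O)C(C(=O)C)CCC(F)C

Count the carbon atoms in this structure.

16

Count every carbon token in the SMILES (each C, including those in ring-closure positions and inside branches).
Carbon count: 16.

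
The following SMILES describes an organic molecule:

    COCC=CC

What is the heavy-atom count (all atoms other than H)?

6

Every atom symbol written in the SMILES (organic subset) is one heavy atom; implicit H are not written.
Heavy atoms by element → C:5, O:1.
Total: 6.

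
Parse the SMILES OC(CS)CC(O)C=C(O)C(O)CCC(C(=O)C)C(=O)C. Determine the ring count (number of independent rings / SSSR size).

0

In SMILES, each pair of matching ring-closure digits denotes one ring-closing bond; the number of such bonds equals the number of independent rings.
Ring-closure bonds here: 0.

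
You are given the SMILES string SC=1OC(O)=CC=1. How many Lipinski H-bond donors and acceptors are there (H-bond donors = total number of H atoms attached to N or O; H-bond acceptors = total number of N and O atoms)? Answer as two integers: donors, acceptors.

Donors: find every N or O and count the H atoms it carries.
  atom 3 (O): bond orders sum to 2 → 0 H
  atom 5 (O): bond orders sum to 1 → 1 H
Lipinski HBD = 1.
Acceptors: N atoms = 0, O atoms = 2 → HBA = 2.

1, 2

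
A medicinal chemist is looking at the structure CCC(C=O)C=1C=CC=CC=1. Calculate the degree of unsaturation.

5

Molecular formula: C10H12O.
DoU = (2C + 2 + N − H − X) / 2, where X is the halogen count and O/S are ignored.
    = (2·10 + 2 + 0 − 12 − 0) / 2 = 10 / 2 = 5.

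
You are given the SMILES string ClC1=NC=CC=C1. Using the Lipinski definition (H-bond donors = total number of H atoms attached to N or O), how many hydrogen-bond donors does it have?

0

Donors: find every N or O and count the H atoms it carries.
  atom 3 (N): bond orders sum to 3 → 0 H
Lipinski HBD = 0.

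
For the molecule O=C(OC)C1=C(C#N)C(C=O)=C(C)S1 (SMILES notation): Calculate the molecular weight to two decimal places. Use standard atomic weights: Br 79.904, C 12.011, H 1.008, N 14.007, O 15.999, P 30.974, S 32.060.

209.22 g/mol

First, the molecular formula is C9H7NO3S (counting implicit H from valence).
  C: 9 × 12.011 = 108.099
  H: 7 × 1.008 = 7.056
  N: 1 × 14.007 = 14.007
  O: 3 × 15.999 = 47.997
  S: 1 × 32.060 = 32.060
Sum: 9×12.011 + 7×1.008 + 1×14.007 + 3×15.999 + 1×32.060 = 209.219 → 209.22 g/mol.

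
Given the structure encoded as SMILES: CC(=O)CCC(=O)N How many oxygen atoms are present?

Scan the SMILES for O atoms (remember two-letter symbols like Cl and Br are single atoms).
Oxygen count: 2.

2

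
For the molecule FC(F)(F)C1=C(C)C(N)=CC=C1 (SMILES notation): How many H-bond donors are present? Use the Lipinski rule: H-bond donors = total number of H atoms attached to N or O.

2

Donors: find every N or O and count the H atoms it carries.
  atom 9 (N): bond orders sum to 1 → 2 H
Lipinski HBD = 2.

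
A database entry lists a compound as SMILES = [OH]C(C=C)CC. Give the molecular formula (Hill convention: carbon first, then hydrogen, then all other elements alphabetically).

Walk through each heavy atom and fill implicit hydrogens from standard valence (C 4, N 3, O 2, S 2, halogen 1):
  atom 1: O with explicit H count 1
  atom 2: C, bond orders sum to 3 (valence 4) → 1 H
  atom 3: C, bond orders sum to 3 (valence 4) → 1 H
  atom 4: C, bond orders sum to 2 (valence 4) → 2 H
  atom 5: C, bond orders sum to 2 (valence 4) → 2 H
  atom 6: C, bond orders sum to 1 (valence 4) → 3 H
Totals → C:5, H:10, O:1.

C5H10O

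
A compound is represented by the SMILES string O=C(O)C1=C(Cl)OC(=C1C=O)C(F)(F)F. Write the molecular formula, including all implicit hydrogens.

Walk through each heavy atom and fill implicit hydrogens from standard valence (C 4, N 3, O 2, S 2, halogen 1):
  atom 1: O, bond orders sum to 2 (valence 2) → 0 H
  atom 2: C, bond orders sum to 4 (valence 4) → 0 H
  atom 3: O, bond orders sum to 1 (valence 2) → 1 H
  atom 4: C, bond orders sum to 4 (valence 4) → 0 H
  atom 5: C, bond orders sum to 4 (valence 4) → 0 H
  atom 6: Cl (halogen, monovalent) → 0 H
  atom 7: O, bond orders sum to 2 (valence 2) → 0 H
  atom 8: C, bond orders sum to 4 (valence 4) → 0 H
  atom 9: C, bond orders sum to 4 (valence 4) → 0 H
  atom 10: C, bond orders sum to 3 (valence 4) → 1 H
  atom 11: O, bond orders sum to 2 (valence 2) → 0 H
  atom 12: C, bond orders sum to 4 (valence 4) → 0 H
  atom 13: F (halogen, monovalent) → 0 H
  atom 14: F (halogen, monovalent) → 0 H
  atom 15: F (halogen, monovalent) → 0 H
Totals → C:7, H:2, Cl:1, F:3, O:4.
In Hill order: C7H2ClF3O4.

C7H2ClF3O4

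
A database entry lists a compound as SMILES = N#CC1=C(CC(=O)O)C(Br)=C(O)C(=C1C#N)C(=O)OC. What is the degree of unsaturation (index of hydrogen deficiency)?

10

Molecular formula: C12H7BrN2O5.
DoU = (2C + 2 + N − H − X) / 2, where X is the halogen count and O/S are ignored.
    = (2·12 + 2 + 2 − 7 − 1) / 2 = 20 / 2 = 10.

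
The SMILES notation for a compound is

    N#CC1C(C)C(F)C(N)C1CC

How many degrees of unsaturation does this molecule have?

Degree of unsaturation = (number of rings) + (number of π bonds).
Ring closures in the SMILES: 1.
π bonds: 1 triple bond (each 2 DoU) → 2 DoU from unsaturation.
Total DoU = 1 + 2 = 3.

3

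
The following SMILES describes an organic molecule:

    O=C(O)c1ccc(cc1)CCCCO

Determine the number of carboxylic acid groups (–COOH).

1

The carboxylic acid motif appears at heavy-atom position 2 in the SMILES.
Other groups present: 1 hydroxyl.
Carboxylic acid count: 1.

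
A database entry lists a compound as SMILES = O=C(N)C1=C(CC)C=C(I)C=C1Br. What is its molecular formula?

Walk through each heavy atom and fill implicit hydrogens from standard valence (C 4, N 3, O 2, S 2, halogen 1):
  atom 1: O, bond orders sum to 2 (valence 2) → 0 H
  atom 2: C, bond orders sum to 4 (valence 4) → 0 H
  atom 3: N, bond orders sum to 1 (valence 3) → 2 H
  atom 4: C, bond orders sum to 4 (valence 4) → 0 H
  atom 5: C, bond orders sum to 4 (valence 4) → 0 H
  atom 6: C, bond orders sum to 2 (valence 4) → 2 H
  atom 7: C, bond orders sum to 1 (valence 4) → 3 H
  atom 8: C, bond orders sum to 3 (valence 4) → 1 H
  atom 9: C, bond orders sum to 4 (valence 4) → 0 H
  atom 10: I (halogen, monovalent) → 0 H
  atom 11: C, bond orders sum to 3 (valence 4) → 1 H
  atom 12: C, bond orders sum to 4 (valence 4) → 0 H
  atom 13: Br (halogen, monovalent) → 0 H
Totals → C:9, H:9, Br:1, I:1, N:1, O:1.
In Hill order: C9H9BrINO.

C9H9BrINO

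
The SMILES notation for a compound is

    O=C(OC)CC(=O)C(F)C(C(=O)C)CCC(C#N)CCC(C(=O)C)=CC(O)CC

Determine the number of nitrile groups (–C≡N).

The nitrile motif appears at heavy-atom position 17 in the SMILES.
Other groups present: 1 alkene, 1 ester, 1 hydroxyl, 3 ketone.
Nitrile count: 1.

1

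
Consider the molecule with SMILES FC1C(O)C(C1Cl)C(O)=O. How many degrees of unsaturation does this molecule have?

2

Degree of unsaturation = (number of rings) + (number of π bonds).
Ring closures in the SMILES: 1.
π bonds: 1 double bond (each 1 DoU) → 1 DoU from unsaturation.
Total DoU = 1 + 1 = 2.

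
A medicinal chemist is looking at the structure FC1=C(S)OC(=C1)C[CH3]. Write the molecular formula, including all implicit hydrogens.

C6H7FOS

Walk through each heavy atom and fill implicit hydrogens from standard valence (C 4, N 3, O 2, S 2, halogen 1):
  atom 1: F (halogen, monovalent) → 0 H
  atom 2: C, bond orders sum to 4 (valence 4) → 0 H
  atom 3: C, bond orders sum to 4 (valence 4) → 0 H
  atom 4: S, bond orders sum to 1 (valence 2) → 1 H
  atom 5: O, bond orders sum to 2 (valence 2) → 0 H
  atom 6: C, bond orders sum to 4 (valence 4) → 0 H
  atom 7: C, bond orders sum to 3 (valence 4) → 1 H
  atom 8: C, bond orders sum to 2 (valence 4) → 2 H
  atom 9: C with explicit H count 3
Totals → C:6, H:7, F:1, O:1, S:1.
In Hill order: C6H7FOS.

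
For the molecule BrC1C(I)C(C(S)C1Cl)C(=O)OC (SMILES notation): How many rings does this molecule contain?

In SMILES, each pair of matching ring-closure digits denotes one ring-closing bond; the number of such bonds equals the number of independent rings.
Ring-closure bonds here: 1.

1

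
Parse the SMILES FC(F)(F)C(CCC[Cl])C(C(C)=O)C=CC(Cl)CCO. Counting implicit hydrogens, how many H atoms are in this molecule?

19

Walk through each heavy atom and fill implicit hydrogens from standard valence (C 4, N 3, O 2, S 2, halogen 1):
  atom 1: F (halogen, monovalent) → 0 H
  atom 2: C, bond orders sum to 4 (valence 4) → 0 H
  atom 3: F (halogen, monovalent) → 0 H
  atom 4: F (halogen, monovalent) → 0 H
  atom 5: C, bond orders sum to 3 (valence 4) → 1 H
  atom 6: C, bond orders sum to 2 (valence 4) → 2 H
  atom 7: C, bond orders sum to 2 (valence 4) → 2 H
  atom 8: C, bond orders sum to 2 (valence 4) → 2 H
  atom 9: Cl with explicit H count 0
  atom 10: C, bond orders sum to 3 (valence 4) → 1 H
  atom 11: C, bond orders sum to 4 (valence 4) → 0 H
  atom 12: C, bond orders sum to 1 (valence 4) → 3 H
  atom 13: O, bond orders sum to 2 (valence 2) → 0 H
  atom 14: C, bond orders sum to 3 (valence 4) → 1 H
  atom 15: C, bond orders sum to 3 (valence 4) → 1 H
  atom 16: C, bond orders sum to 3 (valence 4) → 1 H
  atom 17: Cl (halogen, monovalent) → 0 H
  atom 18: C, bond orders sum to 2 (valence 4) → 2 H
  atom 19: C, bond orders sum to 2 (valence 4) → 2 H
  atom 20: O, bond orders sum to 1 (valence 2) → 1 H
Total hydrogens: 19.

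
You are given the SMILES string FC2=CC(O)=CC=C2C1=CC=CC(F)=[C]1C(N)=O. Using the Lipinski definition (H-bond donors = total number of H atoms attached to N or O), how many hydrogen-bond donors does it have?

Donors: find every N or O and count the H atoms it carries.
  atom 5 (O): bond orders sum to 1 → 1 H
  atom 17 (N): bond orders sum to 1 → 2 H
  atom 18 (O): bond orders sum to 2 → 0 H
Lipinski HBD = 3.

3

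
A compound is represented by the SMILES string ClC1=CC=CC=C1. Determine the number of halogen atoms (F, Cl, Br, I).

1

Halogen atoms appear at heavy-atom position 1 (1×Cl).
Halogen count: 1.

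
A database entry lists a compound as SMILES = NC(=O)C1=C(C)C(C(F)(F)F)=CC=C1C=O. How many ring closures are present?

In SMILES, each pair of matching ring-closure digits denotes one ring-closing bond; the number of such bonds equals the number of independent rings.
Ring-closure bonds here: 1.

1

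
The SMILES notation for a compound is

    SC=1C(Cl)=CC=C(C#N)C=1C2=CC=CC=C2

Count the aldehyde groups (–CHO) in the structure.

0

Scan the SMILES for the aldehyde motif — none present.
Groups that are present: 1 nitrile, 1 thiol.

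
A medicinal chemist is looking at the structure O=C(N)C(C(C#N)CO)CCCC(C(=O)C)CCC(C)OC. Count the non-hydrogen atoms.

Every atom symbol written in the SMILES (organic subset) is one heavy atom; implicit H are not written.
Heavy atoms by element → C:16, N:2, O:4.
Total: 22.

22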